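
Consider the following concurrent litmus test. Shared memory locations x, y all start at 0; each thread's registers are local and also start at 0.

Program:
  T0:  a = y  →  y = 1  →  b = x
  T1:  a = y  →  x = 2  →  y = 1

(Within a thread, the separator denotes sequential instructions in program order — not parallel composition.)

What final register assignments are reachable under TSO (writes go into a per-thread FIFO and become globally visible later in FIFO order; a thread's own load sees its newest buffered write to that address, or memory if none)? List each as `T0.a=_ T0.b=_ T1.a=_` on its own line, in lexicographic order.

outcome vector order: (T0.a,T0.b,T1.a)
|TSO outcomes| = 5

T0.a=0 T0.b=0 T1.a=0
T0.a=0 T0.b=0 T1.a=1
T0.a=0 T0.b=2 T1.a=0
T0.a=0 T0.b=2 T1.a=1
T0.a=1 T0.b=2 T1.a=0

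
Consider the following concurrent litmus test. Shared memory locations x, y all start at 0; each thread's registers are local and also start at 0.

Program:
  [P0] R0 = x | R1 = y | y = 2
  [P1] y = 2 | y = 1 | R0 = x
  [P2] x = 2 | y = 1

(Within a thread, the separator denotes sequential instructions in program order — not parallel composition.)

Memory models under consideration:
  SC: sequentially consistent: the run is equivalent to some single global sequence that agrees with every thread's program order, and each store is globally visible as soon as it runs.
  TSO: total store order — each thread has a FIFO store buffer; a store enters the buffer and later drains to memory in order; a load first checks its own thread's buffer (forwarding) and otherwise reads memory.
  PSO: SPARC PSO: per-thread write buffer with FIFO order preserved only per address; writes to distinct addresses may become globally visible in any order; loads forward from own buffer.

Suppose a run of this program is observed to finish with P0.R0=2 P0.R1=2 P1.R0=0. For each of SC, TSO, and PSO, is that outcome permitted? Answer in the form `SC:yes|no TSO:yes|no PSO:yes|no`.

outcome vector order: (P0.R0,P0.R1,P1.R0)
[SC] allowed = {<0 0 0>, <0 0 2>, <0 1 0>, <0 1 2>, <0 2 0>, <0 2 2>, <2 0 2>, <2 1 0>, <2 1 2>, <2 2 2>}
[TSO] allowed = {<0 0 0>, <0 0 2>, <0 1 0>, <0 1 2>, <0 2 0>, <0 2 2>, <2 0 0>, <2 0 2>, <2 1 0>, <2 1 2>, <2 2 0>, <2 2 2>}
[PSO] allowed = {<0 0 0>, <0 0 2>, <0 1 0>, <0 1 2>, <0 2 0>, <0 2 2>, <2 0 0>, <2 0 2>, <2 1 0>, <2 1 2>, <2 2 0>, <2 2 2>}
target <2 2 0> ∈ {TSO,PSO}

SC:no TSO:yes PSO:yes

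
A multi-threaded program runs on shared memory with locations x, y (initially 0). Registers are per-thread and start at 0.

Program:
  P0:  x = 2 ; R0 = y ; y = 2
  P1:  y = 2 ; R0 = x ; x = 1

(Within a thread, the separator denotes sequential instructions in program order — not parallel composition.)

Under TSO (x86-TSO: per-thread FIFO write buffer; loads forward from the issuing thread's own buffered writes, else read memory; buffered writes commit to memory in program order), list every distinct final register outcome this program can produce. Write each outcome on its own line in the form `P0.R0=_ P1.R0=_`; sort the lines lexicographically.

P0.R0=0 P1.R0=0
P0.R0=0 P1.R0=2
P0.R0=2 P1.R0=0
P0.R0=2 P1.R0=2

outcome vector order: (P0.R0,P1.R0)
|TSO outcomes| = 4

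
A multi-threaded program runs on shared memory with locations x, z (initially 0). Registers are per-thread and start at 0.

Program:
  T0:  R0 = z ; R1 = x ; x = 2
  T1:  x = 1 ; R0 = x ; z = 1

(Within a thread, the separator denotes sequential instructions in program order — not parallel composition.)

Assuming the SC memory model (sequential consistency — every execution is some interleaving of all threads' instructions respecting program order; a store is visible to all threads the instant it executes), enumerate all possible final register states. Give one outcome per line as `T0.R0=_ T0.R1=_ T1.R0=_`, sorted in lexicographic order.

T0.R0=0 T0.R1=0 T1.R0=1
T0.R0=0 T0.R1=0 T1.R0=2
T0.R0=0 T0.R1=1 T1.R0=1
T0.R0=0 T0.R1=1 T1.R0=2
T0.R0=1 T0.R1=1 T1.R0=1

outcome vector order: (T0.R0,T0.R1,T1.R0)
|SC outcomes| = 5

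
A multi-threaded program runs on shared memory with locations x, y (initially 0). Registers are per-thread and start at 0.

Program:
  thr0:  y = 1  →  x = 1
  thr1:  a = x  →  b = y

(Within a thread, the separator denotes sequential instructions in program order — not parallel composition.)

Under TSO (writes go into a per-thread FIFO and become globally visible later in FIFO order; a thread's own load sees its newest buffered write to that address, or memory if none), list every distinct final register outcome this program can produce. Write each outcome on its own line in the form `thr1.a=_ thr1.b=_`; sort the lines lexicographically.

thr1.a=0 thr1.b=0
thr1.a=0 thr1.b=1
thr1.a=1 thr1.b=1

outcome vector order: (thr1.a,thr1.b)
|TSO outcomes| = 3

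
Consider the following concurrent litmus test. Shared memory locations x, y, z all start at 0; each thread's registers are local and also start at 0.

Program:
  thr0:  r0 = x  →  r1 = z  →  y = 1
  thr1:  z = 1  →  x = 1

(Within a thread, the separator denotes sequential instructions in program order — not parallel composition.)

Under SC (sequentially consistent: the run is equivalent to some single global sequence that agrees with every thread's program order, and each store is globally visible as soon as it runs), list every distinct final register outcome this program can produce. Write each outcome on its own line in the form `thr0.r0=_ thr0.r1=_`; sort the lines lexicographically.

outcome vector order: (thr0.r0,thr0.r1)
|SC outcomes| = 3

thr0.r0=0 thr0.r1=0
thr0.r0=0 thr0.r1=1
thr0.r0=1 thr0.r1=1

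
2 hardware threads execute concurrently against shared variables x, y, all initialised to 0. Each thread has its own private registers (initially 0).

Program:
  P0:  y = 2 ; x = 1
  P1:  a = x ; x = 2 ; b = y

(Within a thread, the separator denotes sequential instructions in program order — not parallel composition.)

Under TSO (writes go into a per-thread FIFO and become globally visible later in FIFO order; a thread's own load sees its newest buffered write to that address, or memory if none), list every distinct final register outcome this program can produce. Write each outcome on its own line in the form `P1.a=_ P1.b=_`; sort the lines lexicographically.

P1.a=0 P1.b=0
P1.a=0 P1.b=2
P1.a=1 P1.b=2

outcome vector order: (P1.a,P1.b)
|TSO outcomes| = 3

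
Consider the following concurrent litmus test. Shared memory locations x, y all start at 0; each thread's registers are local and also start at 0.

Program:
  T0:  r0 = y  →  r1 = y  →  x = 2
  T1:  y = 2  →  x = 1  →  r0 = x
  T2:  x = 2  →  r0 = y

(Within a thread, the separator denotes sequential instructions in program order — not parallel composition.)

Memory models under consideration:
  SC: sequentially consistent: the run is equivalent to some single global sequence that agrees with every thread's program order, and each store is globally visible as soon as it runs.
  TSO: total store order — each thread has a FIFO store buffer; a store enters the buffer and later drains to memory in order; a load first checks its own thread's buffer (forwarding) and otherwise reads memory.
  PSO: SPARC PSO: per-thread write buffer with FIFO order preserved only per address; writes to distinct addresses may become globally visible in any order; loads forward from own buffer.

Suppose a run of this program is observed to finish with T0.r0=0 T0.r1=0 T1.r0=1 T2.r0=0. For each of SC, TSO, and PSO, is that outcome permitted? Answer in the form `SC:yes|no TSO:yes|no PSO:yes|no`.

SC:yes TSO:yes PSO:yes

outcome vector order: (T0.r0,T0.r1,T1.r0,T2.r0)
[SC] allowed = {<0 0 1 0> <0 0 1 2> <0 0 2 0> <0 0 2 2> <0 2 1 0> <0 2 1 2> <0 2 2 0> <0 2 2 2> <2 2 1 0> <2 2 1 2> <2 2 2 0> <2 2 2 2>}
[TSO] allowed = {<0 0 1 0> <0 0 1 2> <0 0 2 0> <0 0 2 2> <0 2 1 0> <0 2 1 2> <0 2 2 0> <0 2 2 2> <2 2 1 0> <2 2 1 2> <2 2 2 0> <2 2 2 2>}
[PSO] allowed = {<0 0 1 0> <0 0 1 2> <0 0 2 0> <0 0 2 2> <0 2 1 0> <0 2 1 2> <0 2 2 0> <0 2 2 2> <2 2 1 0> <2 2 1 2> <2 2 2 0> <2 2 2 2>}
target <0 0 1 0> ∈ {SC,TSO,PSO}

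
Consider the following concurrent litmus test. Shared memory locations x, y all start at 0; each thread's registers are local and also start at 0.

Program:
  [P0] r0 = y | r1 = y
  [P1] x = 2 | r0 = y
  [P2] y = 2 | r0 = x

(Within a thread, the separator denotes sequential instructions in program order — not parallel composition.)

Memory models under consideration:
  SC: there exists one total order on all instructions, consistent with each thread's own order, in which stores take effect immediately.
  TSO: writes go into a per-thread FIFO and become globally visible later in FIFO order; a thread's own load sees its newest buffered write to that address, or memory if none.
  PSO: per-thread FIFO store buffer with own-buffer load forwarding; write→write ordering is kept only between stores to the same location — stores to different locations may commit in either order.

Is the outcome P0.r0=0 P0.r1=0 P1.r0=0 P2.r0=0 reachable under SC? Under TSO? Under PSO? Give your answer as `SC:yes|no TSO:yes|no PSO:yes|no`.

outcome vector order: (P0.r0,P0.r1,P1.r0,P2.r0)
[SC] allowed = {0002, 0020, 0022, 0202, 0220, 0222, 2202, 2220, 2222}
[TSO] allowed = {0000, 0002, 0020, 0022, 0200, 0202, 0220, 0222, 2200, 2202, 2220, 2222}
[PSO] allowed = {0000, 0002, 0020, 0022, 0200, 0202, 0220, 0222, 2200, 2202, 2220, 2222}
target 0000 ∈ {TSO,PSO}

SC:no TSO:yes PSO:yes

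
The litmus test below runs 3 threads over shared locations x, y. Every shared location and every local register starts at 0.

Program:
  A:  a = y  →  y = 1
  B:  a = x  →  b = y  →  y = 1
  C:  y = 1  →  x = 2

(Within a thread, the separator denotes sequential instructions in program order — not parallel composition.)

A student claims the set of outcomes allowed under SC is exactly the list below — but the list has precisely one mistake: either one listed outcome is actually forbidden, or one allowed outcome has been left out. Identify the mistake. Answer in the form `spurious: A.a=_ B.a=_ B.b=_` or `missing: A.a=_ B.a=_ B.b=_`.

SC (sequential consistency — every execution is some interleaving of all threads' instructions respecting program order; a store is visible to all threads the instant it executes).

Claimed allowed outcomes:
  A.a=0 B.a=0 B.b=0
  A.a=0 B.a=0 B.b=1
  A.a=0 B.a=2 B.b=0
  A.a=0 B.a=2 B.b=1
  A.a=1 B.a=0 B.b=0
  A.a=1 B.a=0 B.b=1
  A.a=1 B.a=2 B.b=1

spurious: A.a=0 B.a=2 B.b=0

outcome vector order: (A.a,B.a,B.b)
[SC] allowed = {(0,0,0), (0,0,1), (0,2,1), (1,0,0), (1,0,1), (1,2,1)}
claimed∖SC = {(0,2,0)}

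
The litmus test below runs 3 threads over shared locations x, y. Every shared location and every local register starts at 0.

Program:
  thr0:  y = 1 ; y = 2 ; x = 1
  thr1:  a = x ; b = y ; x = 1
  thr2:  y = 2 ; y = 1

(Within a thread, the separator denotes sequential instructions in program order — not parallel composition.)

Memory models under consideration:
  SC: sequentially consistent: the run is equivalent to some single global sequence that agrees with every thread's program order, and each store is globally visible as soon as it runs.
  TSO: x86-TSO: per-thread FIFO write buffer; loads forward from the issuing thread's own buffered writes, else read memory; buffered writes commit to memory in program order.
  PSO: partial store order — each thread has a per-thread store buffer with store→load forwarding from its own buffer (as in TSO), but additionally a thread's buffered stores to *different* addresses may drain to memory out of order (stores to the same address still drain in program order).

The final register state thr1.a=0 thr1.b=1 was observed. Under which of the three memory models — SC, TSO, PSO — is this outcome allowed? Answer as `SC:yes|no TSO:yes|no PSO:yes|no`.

SC:yes TSO:yes PSO:yes

outcome vector order: (thr1.a,thr1.b)
[SC] allowed = {(0,0); (0,1); (0,2); (1,1); (1,2)}
[TSO] allowed = {(0,0); (0,1); (0,2); (1,1); (1,2)}
[PSO] allowed = {(0,0); (0,1); (0,2); (1,0); (1,1); (1,2)}
target (0,1) ∈ {SC,TSO,PSO}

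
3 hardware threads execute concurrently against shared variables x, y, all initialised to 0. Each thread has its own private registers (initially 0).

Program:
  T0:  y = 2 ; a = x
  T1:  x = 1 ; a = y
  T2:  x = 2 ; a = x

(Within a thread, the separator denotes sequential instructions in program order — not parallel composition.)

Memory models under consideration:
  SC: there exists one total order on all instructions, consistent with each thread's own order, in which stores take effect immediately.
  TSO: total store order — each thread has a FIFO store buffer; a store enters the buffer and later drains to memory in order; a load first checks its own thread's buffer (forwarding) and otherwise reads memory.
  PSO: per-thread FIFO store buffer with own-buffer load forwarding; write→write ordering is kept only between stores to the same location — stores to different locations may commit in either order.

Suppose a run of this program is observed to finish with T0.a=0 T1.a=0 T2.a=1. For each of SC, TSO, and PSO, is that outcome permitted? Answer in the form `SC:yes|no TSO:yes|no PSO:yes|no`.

outcome vector order: (T0.a,T1.a,T2.a)
SC: 9 outcomes — {021 022 101 102 121 122 202 221 222}
TSO: 12 outcomes — {001 002 021 022 101 102 121 122 201 202 221 222}
PSO: 12 outcomes — {001 002 021 022 101 102 121 122 201 202 221 222}
target 001 ∈ {TSO,PSO}

SC:no TSO:yes PSO:yes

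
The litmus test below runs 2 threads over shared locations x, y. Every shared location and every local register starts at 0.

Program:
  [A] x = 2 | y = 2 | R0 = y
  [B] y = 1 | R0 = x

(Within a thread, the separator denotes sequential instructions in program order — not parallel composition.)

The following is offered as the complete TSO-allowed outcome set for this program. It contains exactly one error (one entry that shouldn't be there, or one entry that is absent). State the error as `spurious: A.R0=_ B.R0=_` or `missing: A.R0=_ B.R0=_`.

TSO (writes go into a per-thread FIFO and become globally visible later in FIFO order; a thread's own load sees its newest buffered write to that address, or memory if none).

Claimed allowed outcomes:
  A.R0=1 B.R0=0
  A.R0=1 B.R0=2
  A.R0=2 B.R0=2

missing: A.R0=2 B.R0=0

outcome vector order: (A.R0,B.R0)
TSO (4): (1,0) (1,2) (2,0) (2,2)
TSO∖claimed = {(2,0)}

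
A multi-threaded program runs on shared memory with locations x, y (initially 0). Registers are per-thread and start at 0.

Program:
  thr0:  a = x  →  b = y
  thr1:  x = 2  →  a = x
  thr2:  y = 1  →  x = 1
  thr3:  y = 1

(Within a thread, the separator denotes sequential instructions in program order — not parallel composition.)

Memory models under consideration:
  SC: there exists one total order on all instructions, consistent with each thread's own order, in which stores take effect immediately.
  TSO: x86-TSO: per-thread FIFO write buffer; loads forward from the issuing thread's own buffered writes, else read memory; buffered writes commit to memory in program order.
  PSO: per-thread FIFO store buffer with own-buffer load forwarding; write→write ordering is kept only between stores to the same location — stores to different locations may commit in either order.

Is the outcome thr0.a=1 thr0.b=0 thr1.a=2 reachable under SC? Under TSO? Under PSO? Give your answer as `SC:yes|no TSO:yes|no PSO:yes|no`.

outcome vector order: (thr0.a,thr0.b,thr1.a)
under SC → 001, 002, 011, 012, 111, 112, 201, 202, 211, 212
under TSO → 001, 002, 011, 012, 111, 112, 201, 202, 211, 212
under PSO → 001, 002, 011, 012, 101, 102, 111, 112, 201, 202, 211, 212
target 102 ∈ {PSO}

SC:no TSO:no PSO:yes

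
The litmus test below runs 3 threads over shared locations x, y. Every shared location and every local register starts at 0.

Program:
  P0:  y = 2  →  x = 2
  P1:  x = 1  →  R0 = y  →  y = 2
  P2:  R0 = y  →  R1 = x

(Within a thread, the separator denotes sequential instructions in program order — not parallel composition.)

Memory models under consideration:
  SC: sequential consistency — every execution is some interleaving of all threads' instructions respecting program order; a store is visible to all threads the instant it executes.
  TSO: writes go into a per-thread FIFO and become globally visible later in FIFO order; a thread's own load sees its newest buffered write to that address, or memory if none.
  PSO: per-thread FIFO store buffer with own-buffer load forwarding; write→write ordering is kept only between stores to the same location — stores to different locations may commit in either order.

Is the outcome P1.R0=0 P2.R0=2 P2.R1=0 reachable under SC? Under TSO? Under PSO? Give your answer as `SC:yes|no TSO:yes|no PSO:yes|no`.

outcome vector order: (P1.R0,P2.R0,P2.R1)
[SC] allowed = {<0 0 0> <0 0 1> <0 0 2> <0 2 1> <0 2 2> <2 0 0> <2 0 1> <2 0 2> <2 2 0> <2 2 1> <2 2 2>}
[TSO] allowed = {<0 0 0> <0 0 1> <0 0 2> <0 2 0> <0 2 1> <0 2 2> <2 0 0> <2 0 1> <2 0 2> <2 2 0> <2 2 1> <2 2 2>}
[PSO] allowed = {<0 0 0> <0 0 1> <0 0 2> <0 2 0> <0 2 1> <0 2 2> <2 0 0> <2 0 1> <2 0 2> <2 2 0> <2 2 1> <2 2 2>}
target <0 2 0> ∈ {TSO,PSO}

SC:no TSO:yes PSO:yes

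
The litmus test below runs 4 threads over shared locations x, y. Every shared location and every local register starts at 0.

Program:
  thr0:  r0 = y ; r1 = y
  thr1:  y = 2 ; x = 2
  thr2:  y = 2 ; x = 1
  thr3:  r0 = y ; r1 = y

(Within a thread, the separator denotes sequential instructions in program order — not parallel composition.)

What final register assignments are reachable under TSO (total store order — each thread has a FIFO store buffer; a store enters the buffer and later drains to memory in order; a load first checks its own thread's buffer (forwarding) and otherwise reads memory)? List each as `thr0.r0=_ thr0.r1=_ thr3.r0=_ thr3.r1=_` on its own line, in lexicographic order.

outcome vector order: (thr0.r0,thr0.r1,thr3.r0,thr3.r1)
|TSO outcomes| = 9

thr0.r0=0 thr0.r1=0 thr3.r0=0 thr3.r1=0
thr0.r0=0 thr0.r1=0 thr3.r0=0 thr3.r1=2
thr0.r0=0 thr0.r1=0 thr3.r0=2 thr3.r1=2
thr0.r0=0 thr0.r1=2 thr3.r0=0 thr3.r1=0
thr0.r0=0 thr0.r1=2 thr3.r0=0 thr3.r1=2
thr0.r0=0 thr0.r1=2 thr3.r0=2 thr3.r1=2
thr0.r0=2 thr0.r1=2 thr3.r0=0 thr3.r1=0
thr0.r0=2 thr0.r1=2 thr3.r0=0 thr3.r1=2
thr0.r0=2 thr0.r1=2 thr3.r0=2 thr3.r1=2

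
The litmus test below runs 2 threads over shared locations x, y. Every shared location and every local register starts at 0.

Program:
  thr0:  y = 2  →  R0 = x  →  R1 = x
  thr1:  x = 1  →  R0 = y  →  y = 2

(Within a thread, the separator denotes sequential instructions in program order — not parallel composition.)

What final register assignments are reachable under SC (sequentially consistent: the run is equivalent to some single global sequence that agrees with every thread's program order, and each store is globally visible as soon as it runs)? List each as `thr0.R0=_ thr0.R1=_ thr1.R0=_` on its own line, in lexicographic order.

thr0.R0=0 thr0.R1=0 thr1.R0=2
thr0.R0=0 thr0.R1=1 thr1.R0=2
thr0.R0=1 thr0.R1=1 thr1.R0=0
thr0.R0=1 thr0.R1=1 thr1.R0=2

outcome vector order: (thr0.R0,thr0.R1,thr1.R0)
|SC outcomes| = 4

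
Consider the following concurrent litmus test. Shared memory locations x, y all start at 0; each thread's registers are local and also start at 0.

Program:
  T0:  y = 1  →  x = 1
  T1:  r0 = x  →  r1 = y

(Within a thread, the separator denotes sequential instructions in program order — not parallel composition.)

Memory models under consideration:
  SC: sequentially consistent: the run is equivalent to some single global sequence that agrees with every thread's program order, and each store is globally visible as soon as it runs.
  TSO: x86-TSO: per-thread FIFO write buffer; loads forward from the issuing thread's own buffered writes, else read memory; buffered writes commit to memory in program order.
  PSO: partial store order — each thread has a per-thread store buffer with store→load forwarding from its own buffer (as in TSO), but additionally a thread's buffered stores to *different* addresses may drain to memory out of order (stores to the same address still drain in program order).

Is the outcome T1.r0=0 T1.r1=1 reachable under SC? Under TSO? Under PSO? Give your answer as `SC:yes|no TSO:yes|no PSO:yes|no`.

outcome vector order: (T1.r0,T1.r1)
[SC] allowed = {00 01 11}
[TSO] allowed = {00 01 11}
[PSO] allowed = {00 01 10 11}
target 01 ∈ {SC,TSO,PSO}

SC:yes TSO:yes PSO:yes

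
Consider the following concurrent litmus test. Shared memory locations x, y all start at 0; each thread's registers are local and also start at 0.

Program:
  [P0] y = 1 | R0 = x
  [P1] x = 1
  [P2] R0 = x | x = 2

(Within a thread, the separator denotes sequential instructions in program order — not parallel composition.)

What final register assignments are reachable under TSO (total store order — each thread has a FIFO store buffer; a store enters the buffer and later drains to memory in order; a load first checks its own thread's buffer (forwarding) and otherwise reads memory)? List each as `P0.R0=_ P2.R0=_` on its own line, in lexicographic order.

P0.R0=0 P2.R0=0
P0.R0=0 P2.R0=1
P0.R0=1 P2.R0=0
P0.R0=1 P2.R0=1
P0.R0=2 P2.R0=0
P0.R0=2 P2.R0=1

outcome vector order: (P0.R0,P2.R0)
|TSO outcomes| = 6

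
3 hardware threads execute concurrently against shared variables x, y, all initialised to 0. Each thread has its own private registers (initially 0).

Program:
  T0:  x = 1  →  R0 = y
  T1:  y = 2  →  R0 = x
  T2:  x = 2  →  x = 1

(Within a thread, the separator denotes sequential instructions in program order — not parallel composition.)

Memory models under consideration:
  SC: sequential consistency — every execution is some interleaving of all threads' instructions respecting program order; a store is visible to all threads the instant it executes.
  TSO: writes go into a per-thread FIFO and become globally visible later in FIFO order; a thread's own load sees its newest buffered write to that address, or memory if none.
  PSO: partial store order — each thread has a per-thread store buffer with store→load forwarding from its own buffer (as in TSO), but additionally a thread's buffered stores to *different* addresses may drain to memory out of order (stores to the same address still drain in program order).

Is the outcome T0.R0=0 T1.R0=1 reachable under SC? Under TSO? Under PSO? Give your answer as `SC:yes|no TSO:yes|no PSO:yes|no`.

SC:yes TSO:yes PSO:yes

outcome vector order: (T0.R0,T1.R0)
[SC] allowed = {01; 02; 20; 21; 22}
[TSO] allowed = {00; 01; 02; 20; 21; 22}
[PSO] allowed = {00; 01; 02; 20; 21; 22}
target 01 ∈ {SC,TSO,PSO}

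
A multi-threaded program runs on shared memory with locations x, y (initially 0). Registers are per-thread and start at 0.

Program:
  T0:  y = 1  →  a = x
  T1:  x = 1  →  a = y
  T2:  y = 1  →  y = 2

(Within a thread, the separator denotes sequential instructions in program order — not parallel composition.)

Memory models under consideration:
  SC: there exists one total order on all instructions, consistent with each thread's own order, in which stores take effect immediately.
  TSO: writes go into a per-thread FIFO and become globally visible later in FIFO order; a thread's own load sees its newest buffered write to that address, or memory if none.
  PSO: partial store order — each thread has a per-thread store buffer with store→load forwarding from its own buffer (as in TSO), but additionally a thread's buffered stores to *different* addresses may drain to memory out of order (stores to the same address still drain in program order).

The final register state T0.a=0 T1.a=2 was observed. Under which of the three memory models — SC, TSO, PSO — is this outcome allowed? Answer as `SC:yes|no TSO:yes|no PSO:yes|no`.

outcome vector order: (T0.a,T1.a)
SC (5): <0 1>, <0 2>, <1 0>, <1 1>, <1 2>
TSO (6): <0 0>, <0 1>, <0 2>, <1 0>, <1 1>, <1 2>
PSO (6): <0 0>, <0 1>, <0 2>, <1 0>, <1 1>, <1 2>
target <0 2> ∈ {SC,TSO,PSO}

SC:yes TSO:yes PSO:yes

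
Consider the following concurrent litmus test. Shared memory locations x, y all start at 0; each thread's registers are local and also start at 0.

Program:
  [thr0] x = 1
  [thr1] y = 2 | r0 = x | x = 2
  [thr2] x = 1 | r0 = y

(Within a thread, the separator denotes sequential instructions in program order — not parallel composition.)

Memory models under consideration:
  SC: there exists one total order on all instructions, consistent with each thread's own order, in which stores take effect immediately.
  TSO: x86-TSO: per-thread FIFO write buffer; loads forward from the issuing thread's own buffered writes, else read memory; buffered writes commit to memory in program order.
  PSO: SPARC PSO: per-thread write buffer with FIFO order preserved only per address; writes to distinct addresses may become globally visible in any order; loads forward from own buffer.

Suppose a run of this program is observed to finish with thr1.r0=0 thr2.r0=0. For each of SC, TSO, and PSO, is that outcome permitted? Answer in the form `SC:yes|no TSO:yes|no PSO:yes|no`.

outcome vector order: (thr1.r0,thr2.r0)
SC: 3 outcomes — {<0 2>, <1 0>, <1 2>}
TSO: 4 outcomes — {<0 0>, <0 2>, <1 0>, <1 2>}
PSO: 4 outcomes — {<0 0>, <0 2>, <1 0>, <1 2>}
target <0 0> ∈ {TSO,PSO}

SC:no TSO:yes PSO:yes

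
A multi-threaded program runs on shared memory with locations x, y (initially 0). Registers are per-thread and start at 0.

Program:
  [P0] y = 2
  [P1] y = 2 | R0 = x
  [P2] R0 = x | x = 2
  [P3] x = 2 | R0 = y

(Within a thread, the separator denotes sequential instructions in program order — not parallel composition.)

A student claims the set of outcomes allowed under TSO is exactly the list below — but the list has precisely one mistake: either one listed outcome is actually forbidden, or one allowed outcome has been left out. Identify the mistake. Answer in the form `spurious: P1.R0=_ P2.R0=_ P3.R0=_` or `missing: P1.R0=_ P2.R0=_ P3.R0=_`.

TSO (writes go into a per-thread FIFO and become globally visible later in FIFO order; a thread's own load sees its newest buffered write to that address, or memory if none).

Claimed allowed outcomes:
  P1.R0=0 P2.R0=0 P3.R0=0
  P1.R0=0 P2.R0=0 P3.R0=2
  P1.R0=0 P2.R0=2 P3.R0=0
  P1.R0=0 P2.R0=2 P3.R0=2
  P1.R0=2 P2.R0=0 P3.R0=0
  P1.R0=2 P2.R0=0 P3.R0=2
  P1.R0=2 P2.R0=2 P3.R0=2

outcome vector order: (P1.R0,P2.R0,P3.R0)
TSO (8): <0 0 0> <0 0 2> <0 2 0> <0 2 2> <2 0 0> <2 0 2> <2 2 0> <2 2 2>
TSO∖claimed = {<2 2 0>}

missing: P1.R0=2 P2.R0=2 P3.R0=0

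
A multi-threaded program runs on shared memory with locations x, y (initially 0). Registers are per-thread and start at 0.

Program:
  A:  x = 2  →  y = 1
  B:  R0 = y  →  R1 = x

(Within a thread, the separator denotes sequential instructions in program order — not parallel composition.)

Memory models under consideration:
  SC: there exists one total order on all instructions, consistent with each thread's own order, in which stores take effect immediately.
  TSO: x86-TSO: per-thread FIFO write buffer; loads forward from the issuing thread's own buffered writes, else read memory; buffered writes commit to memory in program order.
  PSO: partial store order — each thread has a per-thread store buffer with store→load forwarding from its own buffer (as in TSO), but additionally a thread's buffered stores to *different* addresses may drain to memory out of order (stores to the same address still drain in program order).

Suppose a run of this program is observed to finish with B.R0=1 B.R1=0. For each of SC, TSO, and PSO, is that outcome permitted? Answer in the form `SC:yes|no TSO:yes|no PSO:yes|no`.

outcome vector order: (B.R0,B.R1)
SC (3): (0,0), (0,2), (1,2)
TSO (3): (0,0), (0,2), (1,2)
PSO (4): (0,0), (0,2), (1,0), (1,2)
target (1,0) ∈ {PSO}

SC:no TSO:no PSO:yes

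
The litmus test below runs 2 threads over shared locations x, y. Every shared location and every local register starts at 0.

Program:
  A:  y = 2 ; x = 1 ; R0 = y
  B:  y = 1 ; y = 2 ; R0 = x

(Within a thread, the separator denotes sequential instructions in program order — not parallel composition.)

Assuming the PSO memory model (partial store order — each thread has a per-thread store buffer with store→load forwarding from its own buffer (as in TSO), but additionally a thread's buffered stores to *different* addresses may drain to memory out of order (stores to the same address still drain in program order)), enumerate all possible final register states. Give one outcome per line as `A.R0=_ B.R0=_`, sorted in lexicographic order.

A.R0=1 B.R0=0
A.R0=1 B.R0=1
A.R0=2 B.R0=0
A.R0=2 B.R0=1

outcome vector order: (A.R0,B.R0)
|PSO outcomes| = 4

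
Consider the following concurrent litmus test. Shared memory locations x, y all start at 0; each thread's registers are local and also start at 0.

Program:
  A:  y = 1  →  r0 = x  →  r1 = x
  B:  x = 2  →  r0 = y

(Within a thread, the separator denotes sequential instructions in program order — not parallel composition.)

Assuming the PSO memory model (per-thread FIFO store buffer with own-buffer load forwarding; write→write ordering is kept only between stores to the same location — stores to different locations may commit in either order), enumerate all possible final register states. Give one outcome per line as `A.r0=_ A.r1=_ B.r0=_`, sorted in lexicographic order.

A.r0=0 A.r1=0 B.r0=0
A.r0=0 A.r1=0 B.r0=1
A.r0=0 A.r1=2 B.r0=0
A.r0=0 A.r1=2 B.r0=1
A.r0=2 A.r1=2 B.r0=0
A.r0=2 A.r1=2 B.r0=1

outcome vector order: (A.r0,A.r1,B.r0)
|PSO outcomes| = 6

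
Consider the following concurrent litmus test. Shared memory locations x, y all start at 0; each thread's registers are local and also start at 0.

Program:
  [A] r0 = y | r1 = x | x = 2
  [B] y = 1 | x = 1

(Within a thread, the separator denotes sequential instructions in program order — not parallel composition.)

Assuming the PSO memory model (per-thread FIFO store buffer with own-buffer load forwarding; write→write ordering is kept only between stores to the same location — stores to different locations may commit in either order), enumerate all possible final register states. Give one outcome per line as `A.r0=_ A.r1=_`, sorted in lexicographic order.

outcome vector order: (A.r0,A.r1)
|PSO outcomes| = 4

A.r0=0 A.r1=0
A.r0=0 A.r1=1
A.r0=1 A.r1=0
A.r0=1 A.r1=1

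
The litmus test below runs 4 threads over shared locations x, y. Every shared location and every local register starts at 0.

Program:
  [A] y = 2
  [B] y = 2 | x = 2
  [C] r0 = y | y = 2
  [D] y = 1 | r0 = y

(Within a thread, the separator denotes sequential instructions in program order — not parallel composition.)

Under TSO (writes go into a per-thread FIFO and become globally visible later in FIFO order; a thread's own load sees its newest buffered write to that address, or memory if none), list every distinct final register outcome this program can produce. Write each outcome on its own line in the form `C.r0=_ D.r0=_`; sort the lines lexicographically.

C.r0=0 D.r0=1
C.r0=0 D.r0=2
C.r0=1 D.r0=1
C.r0=1 D.r0=2
C.r0=2 D.r0=1
C.r0=2 D.r0=2

outcome vector order: (C.r0,D.r0)
|TSO outcomes| = 6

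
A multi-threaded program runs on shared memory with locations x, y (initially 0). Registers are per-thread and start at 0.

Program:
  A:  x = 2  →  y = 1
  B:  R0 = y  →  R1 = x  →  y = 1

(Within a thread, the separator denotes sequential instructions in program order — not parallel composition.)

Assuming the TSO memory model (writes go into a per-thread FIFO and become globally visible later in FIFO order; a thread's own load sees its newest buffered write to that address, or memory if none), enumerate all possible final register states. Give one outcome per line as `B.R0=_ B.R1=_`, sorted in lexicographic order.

outcome vector order: (B.R0,B.R1)
|TSO outcomes| = 3

B.R0=0 B.R1=0
B.R0=0 B.R1=2
B.R0=1 B.R1=2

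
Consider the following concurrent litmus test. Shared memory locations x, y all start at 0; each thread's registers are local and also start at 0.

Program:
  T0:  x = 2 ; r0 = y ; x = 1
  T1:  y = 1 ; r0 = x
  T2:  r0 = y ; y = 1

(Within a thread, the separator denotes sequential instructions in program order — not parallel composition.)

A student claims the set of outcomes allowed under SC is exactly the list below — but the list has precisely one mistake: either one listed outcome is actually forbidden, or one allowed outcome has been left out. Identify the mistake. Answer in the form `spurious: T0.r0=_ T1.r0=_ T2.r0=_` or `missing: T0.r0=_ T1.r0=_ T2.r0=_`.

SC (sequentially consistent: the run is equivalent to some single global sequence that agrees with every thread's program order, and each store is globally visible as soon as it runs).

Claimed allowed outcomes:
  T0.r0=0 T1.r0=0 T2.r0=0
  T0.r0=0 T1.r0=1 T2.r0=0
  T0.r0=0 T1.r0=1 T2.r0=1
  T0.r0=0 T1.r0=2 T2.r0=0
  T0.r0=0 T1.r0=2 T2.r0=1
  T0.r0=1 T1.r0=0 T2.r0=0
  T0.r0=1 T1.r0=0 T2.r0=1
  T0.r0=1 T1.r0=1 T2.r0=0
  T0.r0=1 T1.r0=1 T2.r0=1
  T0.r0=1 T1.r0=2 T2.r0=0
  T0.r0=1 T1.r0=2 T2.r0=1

outcome vector order: (T0.r0,T1.r0,T2.r0)
[SC] allowed = {0/1/0; 0/1/1; 0/2/0; 0/2/1; 1/0/0; 1/0/1; 1/1/0; 1/1/1; 1/2/0; 1/2/1}
claimed∖SC = {0/0/0}

spurious: T0.r0=0 T1.r0=0 T2.r0=0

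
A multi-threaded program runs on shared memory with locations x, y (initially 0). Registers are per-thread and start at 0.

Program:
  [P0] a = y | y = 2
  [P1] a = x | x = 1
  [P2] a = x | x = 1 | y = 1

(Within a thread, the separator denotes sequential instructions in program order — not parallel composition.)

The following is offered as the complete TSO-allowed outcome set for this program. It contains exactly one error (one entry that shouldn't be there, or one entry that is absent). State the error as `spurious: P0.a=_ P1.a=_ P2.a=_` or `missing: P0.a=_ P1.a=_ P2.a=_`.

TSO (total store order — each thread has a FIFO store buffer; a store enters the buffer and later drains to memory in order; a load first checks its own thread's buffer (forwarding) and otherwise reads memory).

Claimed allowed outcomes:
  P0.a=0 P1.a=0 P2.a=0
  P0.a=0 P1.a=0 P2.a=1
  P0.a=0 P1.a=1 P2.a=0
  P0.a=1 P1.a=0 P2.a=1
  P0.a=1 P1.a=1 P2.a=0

missing: P0.a=1 P1.a=0 P2.a=0

outcome vector order: (P0.a,P1.a,P2.a)
under TSO → (0,0,0); (0,0,1); (0,1,0); (1,0,0); (1,0,1); (1,1,0)
TSO∖claimed = {(1,0,0)}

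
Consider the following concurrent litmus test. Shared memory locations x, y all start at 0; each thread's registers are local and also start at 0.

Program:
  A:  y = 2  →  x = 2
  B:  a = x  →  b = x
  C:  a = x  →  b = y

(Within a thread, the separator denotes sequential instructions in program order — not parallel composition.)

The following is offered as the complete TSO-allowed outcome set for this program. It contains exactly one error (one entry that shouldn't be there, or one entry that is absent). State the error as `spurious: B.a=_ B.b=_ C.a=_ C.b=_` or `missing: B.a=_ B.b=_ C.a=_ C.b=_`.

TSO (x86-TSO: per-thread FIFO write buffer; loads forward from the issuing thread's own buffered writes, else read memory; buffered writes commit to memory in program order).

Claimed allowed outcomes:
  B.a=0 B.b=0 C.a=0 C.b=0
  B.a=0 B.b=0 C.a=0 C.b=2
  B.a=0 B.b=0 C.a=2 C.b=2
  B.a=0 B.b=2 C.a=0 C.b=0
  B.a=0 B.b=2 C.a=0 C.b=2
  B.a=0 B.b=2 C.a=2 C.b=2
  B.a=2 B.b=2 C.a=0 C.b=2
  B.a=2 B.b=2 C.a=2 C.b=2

missing: B.a=2 B.b=2 C.a=0 C.b=0

outcome vector order: (B.a,B.b,C.a,C.b)
TSO: 9 outcomes — {0/0/0/0, 0/0/0/2, 0/0/2/2, 0/2/0/0, 0/2/0/2, 0/2/2/2, 2/2/0/0, 2/2/0/2, 2/2/2/2}
TSO∖claimed = {2/2/0/0}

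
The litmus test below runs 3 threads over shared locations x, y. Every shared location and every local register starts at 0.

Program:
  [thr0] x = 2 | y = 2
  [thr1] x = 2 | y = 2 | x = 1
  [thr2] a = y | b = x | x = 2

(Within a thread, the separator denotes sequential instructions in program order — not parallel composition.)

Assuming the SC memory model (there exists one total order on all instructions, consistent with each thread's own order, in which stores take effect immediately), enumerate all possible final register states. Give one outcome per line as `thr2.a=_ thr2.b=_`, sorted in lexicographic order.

thr2.a=0 thr2.b=0
thr2.a=0 thr2.b=1
thr2.a=0 thr2.b=2
thr2.a=2 thr2.b=1
thr2.a=2 thr2.b=2

outcome vector order: (thr2.a,thr2.b)
|SC outcomes| = 5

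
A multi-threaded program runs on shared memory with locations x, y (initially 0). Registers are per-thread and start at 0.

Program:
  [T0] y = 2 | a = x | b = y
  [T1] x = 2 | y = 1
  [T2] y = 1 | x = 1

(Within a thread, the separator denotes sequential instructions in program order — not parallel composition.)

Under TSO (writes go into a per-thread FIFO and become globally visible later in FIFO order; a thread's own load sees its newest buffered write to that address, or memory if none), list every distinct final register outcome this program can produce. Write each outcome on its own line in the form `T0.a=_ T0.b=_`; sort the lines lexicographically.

T0.a=0 T0.b=1
T0.a=0 T0.b=2
T0.a=1 T0.b=1
T0.a=1 T0.b=2
T0.a=2 T0.b=1
T0.a=2 T0.b=2

outcome vector order: (T0.a,T0.b)
|TSO outcomes| = 6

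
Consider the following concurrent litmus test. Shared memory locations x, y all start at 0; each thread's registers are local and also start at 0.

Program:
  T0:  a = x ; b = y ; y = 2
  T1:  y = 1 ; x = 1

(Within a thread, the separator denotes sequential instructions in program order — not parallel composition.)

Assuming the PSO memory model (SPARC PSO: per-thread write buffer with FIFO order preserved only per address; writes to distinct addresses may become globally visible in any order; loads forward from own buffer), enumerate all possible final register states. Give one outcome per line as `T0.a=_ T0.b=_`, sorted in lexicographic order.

T0.a=0 T0.b=0
T0.a=0 T0.b=1
T0.a=1 T0.b=0
T0.a=1 T0.b=1

outcome vector order: (T0.a,T0.b)
|PSO outcomes| = 4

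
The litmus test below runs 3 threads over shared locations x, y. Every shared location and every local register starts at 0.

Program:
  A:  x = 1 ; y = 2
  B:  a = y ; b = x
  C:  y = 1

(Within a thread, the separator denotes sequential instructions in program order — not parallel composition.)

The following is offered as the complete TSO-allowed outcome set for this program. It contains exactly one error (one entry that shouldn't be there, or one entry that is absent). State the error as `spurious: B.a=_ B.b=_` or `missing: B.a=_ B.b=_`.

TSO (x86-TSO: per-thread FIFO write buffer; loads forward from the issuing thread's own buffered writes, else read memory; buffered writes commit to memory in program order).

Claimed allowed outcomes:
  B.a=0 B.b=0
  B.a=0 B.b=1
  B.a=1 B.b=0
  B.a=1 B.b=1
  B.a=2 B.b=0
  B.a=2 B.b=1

spurious: B.a=2 B.b=0

outcome vector order: (B.a,B.b)
TSO: 5 outcomes — {<0 0>, <0 1>, <1 0>, <1 1>, <2 1>}
claimed∖TSO = {<2 0>}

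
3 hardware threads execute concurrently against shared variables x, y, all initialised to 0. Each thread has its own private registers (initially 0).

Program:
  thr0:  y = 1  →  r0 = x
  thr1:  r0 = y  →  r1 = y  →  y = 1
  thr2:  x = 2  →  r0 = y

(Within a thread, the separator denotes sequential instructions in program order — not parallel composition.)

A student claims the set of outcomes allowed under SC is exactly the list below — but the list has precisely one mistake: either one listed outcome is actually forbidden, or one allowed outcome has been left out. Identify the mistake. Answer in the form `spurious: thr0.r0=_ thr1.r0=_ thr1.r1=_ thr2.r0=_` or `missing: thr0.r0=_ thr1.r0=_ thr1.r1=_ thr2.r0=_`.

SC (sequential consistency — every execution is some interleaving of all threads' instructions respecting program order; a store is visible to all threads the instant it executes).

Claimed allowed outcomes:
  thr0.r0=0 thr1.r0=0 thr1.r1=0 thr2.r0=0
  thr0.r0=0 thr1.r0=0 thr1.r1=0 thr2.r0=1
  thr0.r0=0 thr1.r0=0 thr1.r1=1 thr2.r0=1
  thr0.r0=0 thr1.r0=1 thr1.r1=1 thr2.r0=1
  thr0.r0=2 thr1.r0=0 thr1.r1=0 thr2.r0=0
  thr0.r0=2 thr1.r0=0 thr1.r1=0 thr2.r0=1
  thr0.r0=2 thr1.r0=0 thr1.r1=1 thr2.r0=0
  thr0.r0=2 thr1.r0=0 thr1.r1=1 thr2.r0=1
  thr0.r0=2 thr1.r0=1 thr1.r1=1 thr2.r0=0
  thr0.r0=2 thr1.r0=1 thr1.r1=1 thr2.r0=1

spurious: thr0.r0=0 thr1.r0=0 thr1.r1=0 thr2.r0=0

outcome vector order: (thr0.r0,thr1.r0,thr1.r1,thr2.r0)
[SC] allowed = {(0,0,0,1), (0,0,1,1), (0,1,1,1), (2,0,0,0), (2,0,0,1), (2,0,1,0), (2,0,1,1), (2,1,1,0), (2,1,1,1)}
claimed∖SC = {(0,0,0,0)}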